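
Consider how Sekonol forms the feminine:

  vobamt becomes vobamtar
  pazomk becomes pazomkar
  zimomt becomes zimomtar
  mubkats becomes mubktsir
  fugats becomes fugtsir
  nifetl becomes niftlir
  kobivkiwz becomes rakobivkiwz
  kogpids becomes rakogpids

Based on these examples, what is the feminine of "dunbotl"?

dunbtlir

mubkats and kogpids both end in -s yet inflect differently (mubktsir, rakogpids), so the final letter is not what conditions the rule; the second-to-last letter is.
"dunbotl" has second-to-last letter 't'. The stems whose second-to-last letter is 't' (mubkats → mubktsir, fugats → fugtsir, nifetl → niftlir) delete the last vowel and add -ir.
So dunbotl → dunbtlir.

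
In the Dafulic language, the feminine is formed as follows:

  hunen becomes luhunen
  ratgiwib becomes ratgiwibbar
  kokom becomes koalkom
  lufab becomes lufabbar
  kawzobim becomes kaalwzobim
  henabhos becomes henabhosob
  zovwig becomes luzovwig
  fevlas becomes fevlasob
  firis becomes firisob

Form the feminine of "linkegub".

linkegubbar

firis and kawzobim both have last vowel 'i' yet inflect differently (firisob, kaalwzobim), so the last vowel is not what conditions the rule; the final letter is.
"linkegub" ends in -b. The stems ending in -b (lufab → lufabbar, ratgiwib → ratgiwibbar) double the final consonant and add -ar.
The other patterns: stems ending in -s add -ob; stems ending in -m insert -al- after the first vowel; stems ending in -g or -n add the prefix lu-.
So linkegub → linkegubbar.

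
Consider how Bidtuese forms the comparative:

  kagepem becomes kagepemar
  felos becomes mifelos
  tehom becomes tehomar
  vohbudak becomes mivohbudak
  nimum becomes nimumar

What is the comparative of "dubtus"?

midubtus

tehom and felos both have last vowel 'o' yet inflect differently (tehomar, mifelos), so the last vowel is not what conditions the rule; the final letter is.
"dubtus" ends in -s. The one such stem in the data (felos → mifelos) adds the prefix mi-, so the same rule applies.
So dubtus → midubtus.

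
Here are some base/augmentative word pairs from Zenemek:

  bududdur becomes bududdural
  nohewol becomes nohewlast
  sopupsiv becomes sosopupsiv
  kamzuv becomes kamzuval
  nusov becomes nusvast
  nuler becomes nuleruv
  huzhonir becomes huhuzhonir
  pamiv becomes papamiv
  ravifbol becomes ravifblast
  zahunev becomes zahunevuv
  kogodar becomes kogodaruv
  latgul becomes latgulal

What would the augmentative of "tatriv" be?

latgul and ravifbol both end in -l yet inflect differently (latgulal, ravifblast), so the final letter is not what conditions the rule; the last vowel is.
"tatriv" has last vowel 'i'. The stems whose last vowel is 'i' (huzhonir → huhuzhonir, pamiv → papamiv, sopupsiv → sosopupsiv) repeat the first consonant+vowel as a prefix.
The other patterns: stems whose last vowel is 'u' add -al; stems whose last vowel is 'o' delete the last vowel and add -ast; stems whose last vowel is 'a' or 'e' add -uv.
So tatriv → tatatriv.

tatatriv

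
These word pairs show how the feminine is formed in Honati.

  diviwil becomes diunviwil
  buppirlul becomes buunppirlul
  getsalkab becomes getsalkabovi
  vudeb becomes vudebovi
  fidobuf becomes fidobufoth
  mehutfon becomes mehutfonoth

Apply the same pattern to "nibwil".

niunbwil

buppirlul and fidobuf both have last vowel 'u' yet inflect differently (buunppirlul, fidobufoth), so the last vowel is not what conditions the rule; the final letter is.
"nibwil" ends in -l. The stems ending in -l (diviwil → diunviwil, buppirlul → buunppirlul) insert -un- after the first vowel.
So nibwil → niunbwil.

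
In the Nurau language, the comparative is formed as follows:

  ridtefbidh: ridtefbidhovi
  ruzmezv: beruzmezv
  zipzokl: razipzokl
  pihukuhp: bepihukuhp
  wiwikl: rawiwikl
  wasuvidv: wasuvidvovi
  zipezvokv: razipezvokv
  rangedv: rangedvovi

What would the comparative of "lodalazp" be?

belodalazp

wasuvidv and zipezvokv both end in -v yet inflect differently (wasuvidvovi, razipezvokv), so the final letter is not what conditions the rule; the second-to-last letter is.
"lodalazp" has second-to-last letter 'z'. The one such stem in the data (ruzmezv → beruzmezv) adds the prefix be-, so the same rule applies.
The other patterns: stems whose second-to-last letter is 'd' add -ovi; stems whose second-to-last letter is 'k' add the prefix ra-.
So lodalazp → belodalazp.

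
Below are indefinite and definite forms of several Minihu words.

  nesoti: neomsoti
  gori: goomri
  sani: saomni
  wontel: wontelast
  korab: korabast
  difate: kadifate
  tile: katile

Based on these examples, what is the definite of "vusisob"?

vusisobast

"vusisob" ends in -b. The one such stem in the data (korab → korabast) adds -ast, so the same rule applies.
So vusisob → vusisobast.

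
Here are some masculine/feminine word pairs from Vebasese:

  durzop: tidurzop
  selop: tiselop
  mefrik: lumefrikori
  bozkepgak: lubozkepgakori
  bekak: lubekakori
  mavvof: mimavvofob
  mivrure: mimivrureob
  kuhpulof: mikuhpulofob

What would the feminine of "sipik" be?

lusipikori

durzop and mavvof both have last vowel 'o' yet inflect differently (tidurzop, mimavvofob), so the last vowel is not what conditions the rule; the final letter is.
"sipik" ends in -k. The stems ending in -k (mefrik → lumefrikori, bozkepgak → lubozkepgakori, bekak → lubekakori) add lu- … -ori around the stem.
So sipik → lusipikori.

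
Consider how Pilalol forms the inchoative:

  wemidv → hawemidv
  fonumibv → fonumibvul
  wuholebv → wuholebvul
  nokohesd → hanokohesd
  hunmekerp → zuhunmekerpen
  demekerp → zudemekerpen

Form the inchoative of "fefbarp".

wemidv and fonumibv both end in -v yet inflect differently (hawemidv, fonumibvul), so the final letter is not what conditions the rule; the second-to-last letter is.
"fefbarp" has second-to-last letter 'r'. The stems whose second-to-last letter is 'r' (hunmekerp → zuhunmekerpen, demekerp → zudemekerpen) add zu- … -en around the stem.
So fefbarp → zufefbarpen.

zufefbarpen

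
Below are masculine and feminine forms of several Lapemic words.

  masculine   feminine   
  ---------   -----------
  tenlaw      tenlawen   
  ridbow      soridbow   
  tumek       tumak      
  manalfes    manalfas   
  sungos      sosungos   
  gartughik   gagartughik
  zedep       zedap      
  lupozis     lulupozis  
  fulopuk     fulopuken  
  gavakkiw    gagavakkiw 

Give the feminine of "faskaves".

ridbow and gavakkiw both end in -w yet inflect differently (soridbow, gagavakkiw), so the final letter is not what conditions the rule; the last vowel is.
"faskaves" has last vowel 'e'. The stems whose last vowel is 'e' (zedep → zedap, manalfes → manalfas, tumek → tumak) change the last vowel to 'a'.
So faskaves → faskavas.

faskavas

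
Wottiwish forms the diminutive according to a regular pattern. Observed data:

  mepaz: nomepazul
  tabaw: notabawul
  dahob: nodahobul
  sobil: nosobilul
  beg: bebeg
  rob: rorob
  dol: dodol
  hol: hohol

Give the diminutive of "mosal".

dahob and rob both end in -b yet inflect differently (nodahobul, rorob), so the final letter is not what conditions the rule; the number of vowels is.
"mosal" has 2 vowels. The stems with 2 vowels (mepaz → nomepazul, tabaw → notabawul, dahob → nodahobul) add no- … -ul around the stem.
So mosal → nomosalul.

nomosalul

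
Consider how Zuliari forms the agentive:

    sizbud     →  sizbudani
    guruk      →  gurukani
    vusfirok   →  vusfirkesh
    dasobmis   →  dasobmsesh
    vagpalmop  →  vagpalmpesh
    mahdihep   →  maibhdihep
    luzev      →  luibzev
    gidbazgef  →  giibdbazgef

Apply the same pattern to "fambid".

fambdesh

"fambid" has last vowel 'i'. The one such stem in the data (dasobmis → dasobmsesh) deletes the last vowel and adds -esh (as do vusfirok, vagpalmop), so the same rule applies.
So fambid → fambdesh.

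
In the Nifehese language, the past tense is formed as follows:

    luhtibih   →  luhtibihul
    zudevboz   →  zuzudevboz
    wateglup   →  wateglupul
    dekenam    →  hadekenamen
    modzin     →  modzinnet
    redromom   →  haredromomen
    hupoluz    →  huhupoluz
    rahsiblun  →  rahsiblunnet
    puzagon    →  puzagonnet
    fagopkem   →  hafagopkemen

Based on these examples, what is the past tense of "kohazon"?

hupoluz and rahsiblun both have last vowel 'u' yet inflect differently (huhupoluz, rahsiblunnet), so the last vowel is not what conditions the rule; the final letter is.
"kohazon" ends in -n. The stems ending in -n (rahsiblun → rahsiblunnet, modzin → modzinnet, puzagon → puzagonnet) double the final consonant and add -et.
So kohazon → kohazonnet.

kohazonnet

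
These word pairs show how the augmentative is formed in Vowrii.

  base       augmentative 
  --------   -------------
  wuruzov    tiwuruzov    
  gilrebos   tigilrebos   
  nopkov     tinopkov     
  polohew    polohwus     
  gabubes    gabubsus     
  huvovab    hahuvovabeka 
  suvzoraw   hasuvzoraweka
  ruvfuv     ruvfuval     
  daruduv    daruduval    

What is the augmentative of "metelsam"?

hametelsameka

gilrebos and gabubes both end in -s yet inflect differently (tigilrebos, gabubsus), so the final letter is not what conditions the rule; the last vowel is.
"metelsam" has last vowel 'a'. The stems whose last vowel is 'a' (huvovab → hahuvovabeka, suvzoraw → hasuvzoraweka) add ha- … -eka around the stem.
The other patterns: stems whose last vowel is 'o' add the prefix ti-; stems whose last vowel is 'e' delete the last vowel and add -us; stems whose last vowel is 'u' add -al.
So metelsam → hametelsameka.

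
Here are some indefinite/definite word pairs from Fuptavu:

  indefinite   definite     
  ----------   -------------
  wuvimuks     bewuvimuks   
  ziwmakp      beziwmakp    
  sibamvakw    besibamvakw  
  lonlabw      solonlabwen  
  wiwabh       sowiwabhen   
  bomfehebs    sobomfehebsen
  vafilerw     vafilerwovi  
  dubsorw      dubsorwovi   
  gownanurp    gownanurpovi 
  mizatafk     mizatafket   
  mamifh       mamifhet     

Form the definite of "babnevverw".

sibamvakw and lonlabw both end in -w yet inflect differently (besibamvakw, solonlabwen), so the final letter is not what conditions the rule; the second-to-last letter is.
"babnevverw" has second-to-last letter 'r'. The stems whose second-to-last letter is 'r' (vafilerw → vafilerwovi, dubsorw → dubsorwovi, gownanurp → gownanurpovi) add -ovi.
The other patterns: stems whose second-to-last letter is 'k' add the prefix be-; stems whose second-to-last letter is 'b' add so- … -en around the stem; stems whose second-to-last letter is 'f' add -et.
So babnevverw → babnevverwovi.

babnevverwovi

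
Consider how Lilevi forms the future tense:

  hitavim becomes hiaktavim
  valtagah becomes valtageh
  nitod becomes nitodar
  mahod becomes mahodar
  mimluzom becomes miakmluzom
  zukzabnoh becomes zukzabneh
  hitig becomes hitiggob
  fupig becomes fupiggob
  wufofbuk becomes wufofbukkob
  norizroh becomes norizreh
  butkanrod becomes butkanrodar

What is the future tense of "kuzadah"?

zukzabnoh and mahod both have last vowel 'o' yet inflect differently (zukzabneh, mahodar), so the last vowel is not what conditions the rule; the final letter is.
"kuzadah" ends in -h. The stems ending in -h (valtagah → valtageh, zukzabnoh → zukzabneh, norizroh → norizreh) change the last vowel to 'e'.
The other patterns: stems ending in -d add -ar; stems ending in -m insert -ak- after the first vowel; stems ending in -g or -k double the final consonant and add -ob.
So kuzadah → kuzadeh.

kuzadeh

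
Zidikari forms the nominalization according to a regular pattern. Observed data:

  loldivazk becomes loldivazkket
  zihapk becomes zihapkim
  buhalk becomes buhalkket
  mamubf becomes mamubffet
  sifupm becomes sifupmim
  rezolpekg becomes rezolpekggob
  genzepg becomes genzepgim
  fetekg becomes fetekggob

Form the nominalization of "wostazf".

genzepg and rezolpekg both end in -g yet inflect differently (genzepgim, rezolpekggob), so the final letter is not what conditions the rule; the second-to-last letter is.
"wostazf" has second-to-last letter 'z'. The one such stem in the data (loldivazk → loldivazkket) doubles the final consonant and adds -et (as do buhalk, mamubf), so the same rule applies.
So wostazf → wostazffet.

wostazffet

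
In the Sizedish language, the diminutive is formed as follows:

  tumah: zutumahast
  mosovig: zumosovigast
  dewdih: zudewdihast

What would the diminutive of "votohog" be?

zuvotohogast

Every pair shown (tumah → zutumahast, mosovig → zumosovigast, dewdih → zudewdihast) follows the same rule: add zu- … -ast around the stem.
So votohog → zuvotohogast.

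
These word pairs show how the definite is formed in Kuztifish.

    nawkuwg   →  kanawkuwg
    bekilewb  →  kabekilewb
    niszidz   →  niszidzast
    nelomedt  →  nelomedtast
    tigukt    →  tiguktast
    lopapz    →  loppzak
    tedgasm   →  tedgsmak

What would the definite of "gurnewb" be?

kagurnewb

niszidz and lopapz both end in -z yet inflect differently (niszidzast, loppzak), so the final letter is not what conditions the rule; the second-to-last letter is.
"gurnewb" has second-to-last letter 'w'. The stems whose second-to-last letter is 'w' (nawkuwg → kanawkuwg, bekilewb → kabekilewb) add the prefix ka-.
The other patterns: stems whose second-to-last letter is 'd' or 'k' add -ast; stems whose second-to-last letter is 'p' or 's' delete the last vowel and add -ak.
So gurnewb → kagurnewb.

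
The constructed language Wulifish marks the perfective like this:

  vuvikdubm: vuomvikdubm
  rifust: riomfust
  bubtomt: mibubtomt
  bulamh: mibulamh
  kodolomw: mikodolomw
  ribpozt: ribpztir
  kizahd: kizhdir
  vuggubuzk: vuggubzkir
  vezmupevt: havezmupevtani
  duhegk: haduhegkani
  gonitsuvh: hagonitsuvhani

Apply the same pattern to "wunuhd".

"wunuhd" has second-to-last letter 'h'. The one such stem in the data (kizahd → kizhdir) deletes the last vowel and adds -ir (as do ribpozt, vuggubuzk), so the same rule applies.
So wunuhd → wunhdir.

wunhdir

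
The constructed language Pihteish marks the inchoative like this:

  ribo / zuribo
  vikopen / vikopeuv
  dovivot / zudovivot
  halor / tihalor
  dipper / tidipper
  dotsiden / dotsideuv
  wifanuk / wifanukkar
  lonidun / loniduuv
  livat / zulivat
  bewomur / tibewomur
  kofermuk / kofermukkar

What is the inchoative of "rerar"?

dipper and dotsiden both have last vowel 'e' yet inflect differently (tidipper, dotsideuv), so the last vowel is not what conditions the rule; the final letter is.
"rerar" ends in -r. The stems ending in -r (halor → tihalor, bewomur → tibewomur, dipper → tidipper) add the prefix ti-.
The other patterns: stems ending in -n drop the final letter and add -uv; stems ending in -k double the final consonant and add -ar; stems ending in -o or -t add the prefix zu-.
So rerar → tirerar.

tirerar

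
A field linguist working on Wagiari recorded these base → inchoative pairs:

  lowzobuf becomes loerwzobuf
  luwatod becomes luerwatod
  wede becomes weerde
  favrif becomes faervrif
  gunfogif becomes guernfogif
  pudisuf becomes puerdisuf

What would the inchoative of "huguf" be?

huerguf

Every pair shown (lowzobuf → loerwzobuf, luwatod → luerwatod, wede → weerde, …) follows the same rule: insert -er- after the first vowel.
So huguf → huerguf.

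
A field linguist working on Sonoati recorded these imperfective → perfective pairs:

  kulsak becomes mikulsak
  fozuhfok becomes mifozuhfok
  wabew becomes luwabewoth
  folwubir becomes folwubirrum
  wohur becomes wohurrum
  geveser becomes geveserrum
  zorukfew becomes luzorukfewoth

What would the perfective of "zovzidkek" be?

mizovzidkek

zorukfew and geveser both have last vowel 'e' yet inflect differently (luzorukfewoth, geveserrum), so the last vowel is not what conditions the rule; the final letter is.
"zovzidkek" ends in -k. The stems ending in -k (kulsak → mikulsak, fozuhfok → mifozuhfok) add the prefix mi-.
The other patterns: stems ending in -w add lu- … -oth around the stem; stems ending in -r double the final consonant and add -um.
So zovzidkek → mizovzidkek.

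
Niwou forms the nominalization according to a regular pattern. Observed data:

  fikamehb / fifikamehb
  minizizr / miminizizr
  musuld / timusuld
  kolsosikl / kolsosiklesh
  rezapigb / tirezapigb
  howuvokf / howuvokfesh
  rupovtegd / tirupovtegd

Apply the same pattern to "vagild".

rezapigb and fikamehb both end in -b yet inflect differently (tirezapigb, fifikamehb), so the final letter is not what conditions the rule; the second-to-last letter is.
"vagild" has second-to-last letter 'l'. The one such stem in the data (musuld → timusuld) adds the prefix ti-, so the same rule applies.
So vagild → tivagild.

tivagild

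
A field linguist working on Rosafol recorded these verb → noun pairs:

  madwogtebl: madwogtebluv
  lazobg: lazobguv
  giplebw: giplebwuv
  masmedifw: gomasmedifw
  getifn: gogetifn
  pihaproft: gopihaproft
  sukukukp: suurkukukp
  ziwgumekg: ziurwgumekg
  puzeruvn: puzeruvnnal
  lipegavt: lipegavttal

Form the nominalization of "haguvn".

giplebw and masmedifw both end in -w yet inflect differently (giplebwuv, gomasmedifw), so the final letter is not what conditions the rule; the second-to-last letter is.
"haguvn" has second-to-last letter 'v'. The stems whose second-to-last letter is 'v' (puzeruvn → puzeruvnnal, lipegavt → lipegavttal) double the final consonant and add -al.
The other patterns: stems whose second-to-last letter is 'b' add -uv; stems whose second-to-last letter is 'f' add the prefix go-; stems whose second-to-last letter is 'k' insert -ur- after the first vowel.
So haguvn → haguvnnal.

haguvnnal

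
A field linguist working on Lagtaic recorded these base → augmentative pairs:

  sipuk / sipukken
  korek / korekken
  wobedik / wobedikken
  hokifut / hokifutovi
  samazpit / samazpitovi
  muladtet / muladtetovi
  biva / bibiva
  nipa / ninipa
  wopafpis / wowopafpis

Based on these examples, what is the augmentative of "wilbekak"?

wilbekakken

sipuk and hokifut both have last vowel 'u' yet inflect differently (sipukken, hokifutovi), so the last vowel is not what conditions the rule; the final letter is.
"wilbekak" ends in -k. The stems ending in -k (sipuk → sipukken, korek → korekken, wobedik → wobedikken) double the final consonant and add -en.
So wilbekak → wilbekakken.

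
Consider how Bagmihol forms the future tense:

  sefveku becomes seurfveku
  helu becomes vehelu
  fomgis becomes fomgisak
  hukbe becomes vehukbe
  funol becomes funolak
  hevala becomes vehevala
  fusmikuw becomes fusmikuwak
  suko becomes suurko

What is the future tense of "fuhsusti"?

fuhsustiak

"fuhsusti" begins with f-. The stems beginning with f- (fomgis → fomgisak, funol → funolak, fusmikuw → fusmikuwak) add -ak.
The other patterns: stems beginning with s- insert -ur- after the first vowel; stems beginning with h- add the prefix ve-.
So fuhsusti → fuhsustiak.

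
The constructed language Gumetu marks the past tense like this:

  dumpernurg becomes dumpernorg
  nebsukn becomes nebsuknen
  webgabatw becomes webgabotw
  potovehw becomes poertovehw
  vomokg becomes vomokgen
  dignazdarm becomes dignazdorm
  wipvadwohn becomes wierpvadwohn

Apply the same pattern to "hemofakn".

hemofaknen

wipvadwohn and nebsukn both end in -n yet inflect differently (wierpvadwohn, nebsuknen), so the final letter is not what conditions the rule; the second-to-last letter is.
"hemofakn" has second-to-last letter 'k'. The stems whose second-to-last letter is 'k' (nebsukn → nebsuknen, vomokg → vomokgen) add -en.
So hemofakn → hemofaknen.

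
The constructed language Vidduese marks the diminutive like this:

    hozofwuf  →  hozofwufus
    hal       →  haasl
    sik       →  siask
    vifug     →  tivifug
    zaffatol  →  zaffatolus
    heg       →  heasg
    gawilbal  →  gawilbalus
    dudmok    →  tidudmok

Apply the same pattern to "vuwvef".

tivuwvef

heg and vifug both end in -g yet inflect differently (heasg, tivifug), so the final letter is not what conditions the rule; the number of vowels is.
"vuwvef" has 2 vowels. The stems with 2 vowels (vifug → tivifug, dudmok → tidudmok) add the prefix ti-.
So vuwvef → tivuwvef.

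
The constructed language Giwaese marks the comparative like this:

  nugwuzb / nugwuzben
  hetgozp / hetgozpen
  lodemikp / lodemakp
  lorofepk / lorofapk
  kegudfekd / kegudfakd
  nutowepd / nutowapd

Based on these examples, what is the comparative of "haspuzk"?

haspuzken

hetgozp and lodemikp both end in -p yet inflect differently (hetgozpen, lodemakp), so the final letter is not what conditions the rule; the second-to-last letter is.
"haspuzk" has second-to-last letter 'z'. The stems whose second-to-last letter is 'z' (nugwuzb → nugwuzben, hetgozp → hetgozpen) add -en.
So haspuzk → haspuzken.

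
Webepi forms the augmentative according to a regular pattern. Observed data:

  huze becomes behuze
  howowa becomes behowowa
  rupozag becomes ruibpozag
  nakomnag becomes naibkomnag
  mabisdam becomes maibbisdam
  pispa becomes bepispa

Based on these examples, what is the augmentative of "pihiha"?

bepihiha

"pihiha" ends in a vowel. The stems ending in a vowel (huze → behuze, pispa → bepispa, howowa → behowowa) add the prefix be-.
The other pattern: stems ending in a consonant insert -ib- after the first vowel.
So pihiha → bepihiha.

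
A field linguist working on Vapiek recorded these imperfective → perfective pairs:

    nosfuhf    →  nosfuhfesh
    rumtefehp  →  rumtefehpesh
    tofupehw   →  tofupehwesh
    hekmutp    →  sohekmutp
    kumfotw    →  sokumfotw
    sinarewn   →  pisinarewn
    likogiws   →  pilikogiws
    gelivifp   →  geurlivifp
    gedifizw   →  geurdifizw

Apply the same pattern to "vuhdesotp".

sovuhdesotp

rumtefehp and hekmutp both end in -p yet inflect differently (rumtefehpesh, sohekmutp), so the final letter is not what conditions the rule; the second-to-last letter is.
"vuhdesotp" has second-to-last letter 't'. The stems whose second-to-last letter is 't' (hekmutp → sohekmutp, kumfotw → sokumfotw) add the prefix so-.
The other patterns: stems whose second-to-last letter is 'h' add -esh; stems whose second-to-last letter is 'w' add the prefix pi-; stems whose second-to-last letter is 'f' or 'z' insert -ur- after the first vowel.
So vuhdesotp → sovuhdesotp.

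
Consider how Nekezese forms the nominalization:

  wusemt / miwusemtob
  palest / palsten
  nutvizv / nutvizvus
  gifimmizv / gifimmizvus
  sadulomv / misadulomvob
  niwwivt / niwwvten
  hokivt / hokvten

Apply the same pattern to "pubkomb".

sadulomv and nutvizv both end in -v yet inflect differently (misadulomvob, nutvizvus), so the final letter is not what conditions the rule; the second-to-last letter is.
"pubkomb" has second-to-last letter 'm'. The stems whose second-to-last letter is 'm' (wusemt → miwusemtob, sadulomv → misadulomvob) add mi- … -ob around the stem.
The other patterns: stems whose second-to-last letter is 'z' add -us; stems whose second-to-last letter is 's' or 'v' delete the last vowel and add -en.
So pubkomb → mipubkombob.

mipubkombob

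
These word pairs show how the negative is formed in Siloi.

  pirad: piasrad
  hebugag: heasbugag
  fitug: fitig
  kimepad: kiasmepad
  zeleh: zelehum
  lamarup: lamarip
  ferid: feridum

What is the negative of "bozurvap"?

fitug and hebugag both end in -g yet inflect differently (fitig, heasbugag), so the final letter is not what conditions the rule; the last vowel is.
"bozurvap" has last vowel 'a'. The stems whose last vowel is 'a' (kimepad → kiasmepad, hebugag → heasbugag, pirad → piasrad) insert -as- after the first vowel.
The other patterns: stems whose last vowel is 'u' change the last vowel to 'i'; stems whose last vowel is 'e' or 'i' add -um.
So bozurvap → boaszurvap.

boaszurvap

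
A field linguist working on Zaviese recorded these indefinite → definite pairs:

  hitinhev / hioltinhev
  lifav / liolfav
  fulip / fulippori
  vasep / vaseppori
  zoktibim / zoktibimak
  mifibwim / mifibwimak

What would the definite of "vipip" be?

vipippori

hitinhev and vasep both have last vowel 'e' yet inflect differently (hioltinhev, vaseppori), so the last vowel is not what conditions the rule; the final letter is.
"vipip" ends in -p. The stems ending in -p (fulip → fulippori, vasep → vaseppori) double the final consonant and add -ori.
The other patterns: stems ending in -v insert -ol- after the first vowel; stems ending in -m add -ak.
So vipip → vipippori.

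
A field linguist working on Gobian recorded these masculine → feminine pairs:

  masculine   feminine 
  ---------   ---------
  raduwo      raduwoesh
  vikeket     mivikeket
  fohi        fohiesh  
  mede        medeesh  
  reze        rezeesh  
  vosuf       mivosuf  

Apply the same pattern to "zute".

vikeket and mede both have last vowel 'e' yet inflect differently (mivikeket, medeesh), so the last vowel is not what conditions the rule; whether the stem ends in a vowel or a consonant is.
"zute" ends in a vowel. The stems ending in a vowel (mede → medeesh, fohi → fohiesh, reze → rezeesh) add -esh.
The other pattern: stems ending in a consonant add the prefix mi-.
So zute → zuteesh.

zuteesh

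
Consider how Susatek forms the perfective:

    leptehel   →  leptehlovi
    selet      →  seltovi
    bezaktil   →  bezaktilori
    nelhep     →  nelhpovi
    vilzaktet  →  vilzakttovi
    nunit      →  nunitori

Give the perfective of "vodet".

leptehel and bezaktil both end in -l yet inflect differently (leptehlovi, bezaktilori), so the final letter is not what conditions the rule; the last vowel is.
"vodet" has last vowel 'e'. The stems whose last vowel is 'e' (selet → seltovi, nelhep → nelhpovi, vilzaktet → vilzakttovi) delete the last vowel and add -ovi.
The other pattern: stems whose last vowel is 'i' add -ori.
So vodet → vodtovi.

vodtovi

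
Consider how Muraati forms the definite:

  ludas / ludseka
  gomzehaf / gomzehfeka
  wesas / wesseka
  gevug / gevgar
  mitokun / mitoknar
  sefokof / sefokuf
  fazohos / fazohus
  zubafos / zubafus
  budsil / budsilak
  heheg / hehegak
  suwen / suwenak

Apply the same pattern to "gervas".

gervseka

gomzehaf and sefokof both end in -f yet inflect differently (gomzehfeka, sefokuf), so the final letter is not what conditions the rule; the last vowel is.
"gervas" has last vowel 'a'. The stems whose last vowel is 'a' (ludas → ludseka, gomzehaf → gomzehfeka, wesas → wesseka) delete the last vowel and add -eka.
The other patterns: stems whose last vowel is 'u' delete the last vowel and add -ar; stems whose last vowel is 'o' change the last vowel to 'u'; stems whose last vowel is 'e' or 'i' add -ak.
So gervas → gervseka.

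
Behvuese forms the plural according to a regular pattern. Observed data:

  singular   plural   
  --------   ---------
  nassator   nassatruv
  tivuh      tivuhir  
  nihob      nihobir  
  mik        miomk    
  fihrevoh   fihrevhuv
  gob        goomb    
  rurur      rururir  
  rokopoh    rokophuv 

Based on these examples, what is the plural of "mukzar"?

mukzarir

"mukzar" has 2 vowels. The stems with 2 vowels (rurur → rururir, tivuh → tivuhir, nihob → nihobir) add -ir.
So mukzar → mukzarir.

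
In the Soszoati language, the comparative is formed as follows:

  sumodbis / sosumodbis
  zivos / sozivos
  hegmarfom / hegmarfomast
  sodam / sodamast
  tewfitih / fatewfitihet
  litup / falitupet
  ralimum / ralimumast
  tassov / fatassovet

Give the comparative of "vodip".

favodipet

hegmarfom and zivos both have last vowel 'o' yet inflect differently (hegmarfomast, sozivos), so the last vowel is not what conditions the rule; the final letter is.
"vodip" ends in -p. The one such stem in the data (litup → falitupet) adds fa- … -et around the stem, so the same rule applies.
So vodip → favodipet.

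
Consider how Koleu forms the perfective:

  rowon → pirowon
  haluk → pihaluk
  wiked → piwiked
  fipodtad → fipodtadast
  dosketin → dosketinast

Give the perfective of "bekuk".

pibekuk

wiked and fipodtad both end in -d yet inflect differently (piwiked, fipodtadast), so the final letter is not what conditions the rule; the number of vowels is.
"bekuk" has 2 vowels. The stems with 2 vowels (rowon → pirowon, haluk → pihaluk, wiked → piwiked) add the prefix pi-.
The other pattern: stems with 3 vowels add -ast.
So bekuk → pibekuk.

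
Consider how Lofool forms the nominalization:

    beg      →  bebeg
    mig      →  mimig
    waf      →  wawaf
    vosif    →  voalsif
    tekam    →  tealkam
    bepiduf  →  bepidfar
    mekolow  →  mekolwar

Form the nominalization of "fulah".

"fulah" has 2 vowels. The stems with 2 vowels (vosif → voalsif, tekam → tealkam) insert -al- after the first vowel.
So fulah → fuallah.

fuallah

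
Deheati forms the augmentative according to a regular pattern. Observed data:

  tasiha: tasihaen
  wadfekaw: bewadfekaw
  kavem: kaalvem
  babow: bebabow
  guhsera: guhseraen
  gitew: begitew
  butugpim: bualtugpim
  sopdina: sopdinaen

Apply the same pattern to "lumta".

tasiha and wadfekaw both have last vowel 'a' yet inflect differently (tasihaen, bewadfekaw), so the last vowel is not what conditions the rule; the final letter is.
"lumta" ends in -a. The stems ending in -a (tasiha → tasihaen, sopdina → sopdinaen, guhsera → guhseraen) add -en.
The other patterns: stems ending in -m insert -al- after the first vowel; stems ending in -w add the prefix be-.
So lumta → lumtaen.

lumtaen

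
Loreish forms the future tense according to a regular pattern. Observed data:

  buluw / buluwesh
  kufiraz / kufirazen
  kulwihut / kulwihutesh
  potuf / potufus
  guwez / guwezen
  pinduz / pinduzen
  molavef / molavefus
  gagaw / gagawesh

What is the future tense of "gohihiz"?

gohihizen

potuf and pinduz both have last vowel 'u' yet inflect differently (potufus, pinduzen), so the last vowel is not what conditions the rule; the final letter is.
"gohihiz" ends in -z. The stems ending in -z (pinduz → pinduzen, kufiraz → kufirazen, guwez → guwezen) add -en.
The other patterns: stems ending in -f add -us; stems ending in -t or -w add -esh.
So gohihiz → gohihizen.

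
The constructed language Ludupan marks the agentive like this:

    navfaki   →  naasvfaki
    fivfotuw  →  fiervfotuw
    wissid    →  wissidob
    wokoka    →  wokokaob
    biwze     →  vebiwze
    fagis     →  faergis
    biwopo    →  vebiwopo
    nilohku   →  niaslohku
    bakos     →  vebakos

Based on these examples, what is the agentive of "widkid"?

"widkid" begins with w-. The stems beginning with w- (wissid → wissidob, wokoka → wokokaob) add -ob.
So widkid → widkidob.

widkidob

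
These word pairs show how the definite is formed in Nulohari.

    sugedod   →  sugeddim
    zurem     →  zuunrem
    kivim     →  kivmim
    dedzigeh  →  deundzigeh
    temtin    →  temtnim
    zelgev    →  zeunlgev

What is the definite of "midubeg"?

miundubeg

zurem and kivim both end in -m yet inflect differently (zuunrem, kivmim), so the final letter is not what conditions the rule; the last vowel is.
"midubeg" has last vowel 'e'. The stems whose last vowel is 'e' (zurem → zuunrem, dedzigeh → deundzigeh, zelgev → zeunlgev) insert -un- after the first vowel.
The other pattern: stems whose last vowel is 'i' or 'o' delete the last vowel and add -im.
So midubeg → miundubeg.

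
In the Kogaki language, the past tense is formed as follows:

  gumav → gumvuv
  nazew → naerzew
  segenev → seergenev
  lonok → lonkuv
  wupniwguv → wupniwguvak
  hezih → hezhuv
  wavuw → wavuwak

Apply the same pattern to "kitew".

kiertew

wavuw and nazew both end in -w yet inflect differently (wavuwak, naerzew), so the final letter is not what conditions the rule; the last vowel is.
"kitew" has last vowel 'e'. The stems whose last vowel is 'e' (nazew → naerzew, segenev → seergenev) insert -er- after the first vowel.
So kitew → kiertew.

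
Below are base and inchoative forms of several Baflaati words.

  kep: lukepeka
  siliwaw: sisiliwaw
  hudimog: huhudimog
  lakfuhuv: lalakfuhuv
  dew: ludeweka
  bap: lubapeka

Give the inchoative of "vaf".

"vaf" has 1 vowel. The stems with 1 vowel (bap → lubapeka, kep → lukepeka, dew → ludeweka) add lu- … -eka around the stem.
The other pattern: stems with 3 vowels repeat the first consonant+vowel as a prefix.
So vaf → luvafeka.

luvafeka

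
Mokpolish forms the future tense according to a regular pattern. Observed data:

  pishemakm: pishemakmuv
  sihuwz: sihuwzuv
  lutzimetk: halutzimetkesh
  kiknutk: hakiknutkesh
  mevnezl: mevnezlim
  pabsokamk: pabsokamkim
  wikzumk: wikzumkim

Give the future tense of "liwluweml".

lutzimetk and pabsokamk both end in -k yet inflect differently (halutzimetkesh, pabsokamkim), so the final letter is not what conditions the rule; the second-to-last letter is.
"liwluweml" has second-to-last letter 'm'. The stems whose second-to-last letter is 'm' (pabsokamk → pabsokamkim, wikzumk → wikzumkim) add -im.
The other patterns: stems whose second-to-last letter is 'k' or 'w' add -uv; stems whose second-to-last letter is 't' add ha- … -esh around the stem.
So liwluweml → liwluwemlim.

liwluwemlim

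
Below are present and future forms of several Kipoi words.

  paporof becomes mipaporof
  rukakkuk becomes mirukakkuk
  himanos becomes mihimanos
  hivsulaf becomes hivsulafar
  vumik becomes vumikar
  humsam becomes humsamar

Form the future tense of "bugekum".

"bugekum" has last vowel 'u'. The one such stem in the data (rukakkuk → mirukakkuk) adds the prefix mi-, so the same rule applies.
The other pattern: stems whose last vowel is 'a' or 'i' add -ar.
So bugekum → mibugekum.

mibugekum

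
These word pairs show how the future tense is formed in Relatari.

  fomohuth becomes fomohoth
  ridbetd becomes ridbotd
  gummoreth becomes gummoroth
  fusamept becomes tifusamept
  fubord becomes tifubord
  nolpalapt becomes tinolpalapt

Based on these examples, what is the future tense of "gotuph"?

"gotuph" has second-to-last letter 'p'. The stems whose second-to-last letter is 'p' (fusamept → tifusamept, nolpalapt → tinolpalapt) add the prefix ti-.
So gotuph → tigotuph.

tigotuph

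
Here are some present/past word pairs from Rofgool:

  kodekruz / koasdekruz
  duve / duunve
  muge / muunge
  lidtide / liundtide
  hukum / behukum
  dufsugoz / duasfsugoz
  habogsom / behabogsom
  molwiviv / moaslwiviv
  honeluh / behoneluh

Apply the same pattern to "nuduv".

"nuduv" ends in -v. The one such stem in the data (molwiviv → moaslwiviv) inserts -as- after the first vowel (as do kodekruz, dufsugoz), so the same rule applies.
The other patterns: stems ending in -h or -m add the prefix be-; stems ending in -e insert -un- after the first vowel.
So nuduv → nuasduv.

nuasduv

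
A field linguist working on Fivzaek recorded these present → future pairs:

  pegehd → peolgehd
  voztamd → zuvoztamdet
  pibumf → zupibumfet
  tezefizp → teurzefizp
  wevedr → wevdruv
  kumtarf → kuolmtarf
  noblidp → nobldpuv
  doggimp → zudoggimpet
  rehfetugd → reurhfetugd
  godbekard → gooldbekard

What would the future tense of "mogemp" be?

noblidp and doggimp both end in -p yet inflect differently (nobldpuv, zudoggimpet), so the final letter is not what conditions the rule; the second-to-last letter is.
"mogemp" has second-to-last letter 'm'. The stems whose second-to-last letter is 'm' (voztamd → zuvoztamdet, pibumf → zupibumfet, doggimp → zudoggimpet) add zu- … -et around the stem.
The other patterns: stems whose second-to-last letter is 'd' delete the last vowel and add -uv; stems whose second-to-last letter is 'g' or 'z' insert -ur- after the first vowel; stems whose second-to-last letter is 'h' or 'r' insert -ol- after the first vowel.
So mogemp → zumogempet.

zumogempet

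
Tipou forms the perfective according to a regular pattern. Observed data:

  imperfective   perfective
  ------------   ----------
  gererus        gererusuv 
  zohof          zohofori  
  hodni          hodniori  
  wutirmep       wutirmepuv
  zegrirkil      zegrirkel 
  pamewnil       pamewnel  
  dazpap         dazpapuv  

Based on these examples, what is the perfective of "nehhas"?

zegrirkil and hodni both have last vowel 'i' yet inflect differently (zegrirkel, hodniori), so the last vowel is not what conditions the rule; the final letter is.
"nehhas" ends in -s. The one such stem in the data (gererus → gererusuv) adds -uv, so the same rule applies.
So nehhas → nehhasuv.

nehhasuv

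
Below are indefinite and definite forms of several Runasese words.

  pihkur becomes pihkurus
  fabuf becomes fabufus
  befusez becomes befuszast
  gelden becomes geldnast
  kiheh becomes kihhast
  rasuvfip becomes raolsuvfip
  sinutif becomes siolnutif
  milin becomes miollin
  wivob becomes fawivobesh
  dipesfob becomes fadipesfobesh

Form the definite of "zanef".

zanfast

"zanef" has last vowel 'e'. The stems whose last vowel is 'e' (befusez → befuszast, gelden → geldnast, kiheh → kihhast) delete the last vowel and add -ast.
The other patterns: stems whose last vowel is 'u' add -us; stems whose last vowel is 'i' insert -ol- after the first vowel; stems whose last vowel is 'o' add fa- … -esh around the stem.
So zanef → zanfast.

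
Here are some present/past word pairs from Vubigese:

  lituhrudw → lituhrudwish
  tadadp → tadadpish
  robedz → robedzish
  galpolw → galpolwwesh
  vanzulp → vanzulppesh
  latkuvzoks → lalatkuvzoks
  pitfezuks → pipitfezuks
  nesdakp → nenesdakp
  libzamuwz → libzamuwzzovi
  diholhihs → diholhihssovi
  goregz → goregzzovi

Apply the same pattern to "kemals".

lituhrudw and galpolw both end in -w yet inflect differently (lituhrudwish, galpolwwesh), so the final letter is not what conditions the rule; the second-to-last letter is.
"kemals" has second-to-last letter 'l'. The stems whose second-to-last letter is 'l' (galpolw → galpolwwesh, vanzulp → vanzulppesh) double the final consonant and add -esh.
So kemals → kemalssesh.

kemalssesh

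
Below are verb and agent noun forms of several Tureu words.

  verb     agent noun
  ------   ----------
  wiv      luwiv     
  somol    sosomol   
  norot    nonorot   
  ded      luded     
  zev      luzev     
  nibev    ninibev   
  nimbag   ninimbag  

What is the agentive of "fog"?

nibev and zev both end in -v yet inflect differently (ninibev, luzev), so the final letter is not what conditions the rule; the number of vowels is.
"fog" has 1 vowel. The stems with 1 vowel (zev → luzev, wiv → luwiv, ded → luded) add the prefix lu-.
The other pattern: stems with 2 vowels repeat the first consonant+vowel as a prefix.
So fog → lufog.

lufog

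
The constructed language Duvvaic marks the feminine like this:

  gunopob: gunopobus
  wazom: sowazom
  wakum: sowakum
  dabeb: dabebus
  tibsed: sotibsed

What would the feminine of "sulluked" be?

"sulluked" ends in -d. The one such stem in the data (tibsed → sotibsed) adds the prefix so-, so the same rule applies.
The other pattern: stems ending in -b add -us.
So sulluked → sosulluked.

sosulluked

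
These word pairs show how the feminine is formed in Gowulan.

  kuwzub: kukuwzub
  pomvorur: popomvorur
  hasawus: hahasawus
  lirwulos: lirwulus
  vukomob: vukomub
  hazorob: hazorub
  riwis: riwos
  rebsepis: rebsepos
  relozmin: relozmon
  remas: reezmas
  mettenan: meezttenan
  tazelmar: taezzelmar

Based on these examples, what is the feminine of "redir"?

redor

"redir" has last vowel 'i'. The stems whose last vowel is 'i' (riwis → riwos, rebsepis → rebsepos, relozmin → relozmon) change the last vowel to 'o'.
The other patterns: stems whose last vowel is 'u' repeat the first consonant+vowel as a prefix; stems whose last vowel is 'o' change the last vowel to 'u'; stems whose last vowel is 'a' insert -ez- after the first vowel.
So redir → redor.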